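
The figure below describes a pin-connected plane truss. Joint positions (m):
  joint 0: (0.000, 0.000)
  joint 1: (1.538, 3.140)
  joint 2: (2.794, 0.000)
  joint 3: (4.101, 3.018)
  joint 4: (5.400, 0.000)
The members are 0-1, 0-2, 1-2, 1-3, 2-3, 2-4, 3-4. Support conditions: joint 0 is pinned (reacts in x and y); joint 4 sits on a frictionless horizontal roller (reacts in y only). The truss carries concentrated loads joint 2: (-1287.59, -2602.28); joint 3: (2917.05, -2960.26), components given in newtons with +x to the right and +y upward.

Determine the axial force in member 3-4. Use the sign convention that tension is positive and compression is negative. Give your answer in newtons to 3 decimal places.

N=5 nodes, M=7 members, R=3 reactions → 2N=10, M+R=10
member 0 (0-1): L=3.4964, (cx,cy)=(0.4399,0.8981)
member 1 (0-2): L=2.7940, (cx,cy)=(1.0000,0.0000)
member 2 (1-2): L=3.3819, (cx,cy)=(0.3714,-0.9285)
member 3 (1-3): L=2.5659, (cx,cy)=(0.9989,-0.0475)
member 4 (2-3): L=3.2889, (cx,cy)=(0.3974,0.9176)
member 5 (2-4): L=2.6060, (cx,cy)=(1.0000,0.0000)
member 6 (3-4): L=3.2857, (cx,cy)=(0.3954,-0.9185)
solve A·x = −loads:
  F[0-1] = -375.9681 N (compression)
  F[0-2] = +1794.8397 N (tension)
  F[1-2] = +379.3522 N (tension)
  F[1-3] = -306.6143 N (compression)
  F[2-3] = +2451.9961 N (tension)
  F[2-4] = +2248.8879 N (tension)
  F[3-4] = -5688.3270 N (compression)
  Rx@0 = -1629.4600 N
  Ry@0 = +337.6412 N
  Ry@4 = +5224.8988 N

-5688.327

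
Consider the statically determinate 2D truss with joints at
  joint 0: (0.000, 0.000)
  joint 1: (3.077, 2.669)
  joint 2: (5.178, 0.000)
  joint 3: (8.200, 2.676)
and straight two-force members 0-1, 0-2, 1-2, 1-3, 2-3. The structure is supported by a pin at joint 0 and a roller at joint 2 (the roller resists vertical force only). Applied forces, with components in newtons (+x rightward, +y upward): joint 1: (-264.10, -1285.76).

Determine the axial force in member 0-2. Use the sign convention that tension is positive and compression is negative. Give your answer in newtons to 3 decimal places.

N=4 nodes, M=5 members, R=3 reactions → 2N=8, M+R=8
member 0 (0-1): L=4.0733, (cx,cy)=(0.7554,0.6552)
member 1 (0-2): L=5.1780, (cx,cy)=(1.0000,0.0000)
member 2 (1-2): L=3.3967, (cx,cy)=(0.6185,-0.7858)
member 3 (1-3): L=5.1230, (cx,cy)=(1.0000,0.0014)
member 4 (2-3): L=4.0365, (cx,cy)=(0.7487,0.6629)
solve A·x = −loads:
  F[0-1] = -1003.9463 N (compression)
  F[0-2] = +494.2947 N (tension)
  F[1-2] = -799.1359 N (compression)
  F[1-3] = -0.0000 N (compression)
  F[2-3] = +0.0000 N (tension)
  Rx@0 = +264.1000 N
  Ry@0 = +657.8340 N
  Ry@2 = +627.9260 N

494.295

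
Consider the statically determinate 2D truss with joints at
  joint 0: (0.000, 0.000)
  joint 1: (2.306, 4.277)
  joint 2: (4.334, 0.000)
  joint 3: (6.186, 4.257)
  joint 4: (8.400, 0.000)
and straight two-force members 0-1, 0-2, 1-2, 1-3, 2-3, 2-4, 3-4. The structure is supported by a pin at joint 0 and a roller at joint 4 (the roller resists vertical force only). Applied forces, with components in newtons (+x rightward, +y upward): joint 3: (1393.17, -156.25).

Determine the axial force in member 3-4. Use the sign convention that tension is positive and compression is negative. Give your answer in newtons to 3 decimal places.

N=5 nodes, M=7 members, R=3 reactions → 2N=10, M+R=10
member 0 (0-1): L=4.8590, (cx,cy)=(0.4746,0.8802)
member 1 (0-2): L=4.3340, (cx,cy)=(1.0000,0.0000)
member 2 (1-2): L=4.7334, (cx,cy)=(0.4284,-0.9036)
member 3 (1-3): L=3.8801, (cx,cy)=(1.0000,-0.0052)
member 4 (2-3): L=4.6424, (cx,cy)=(0.3989,0.9170)
member 5 (2-4): L=4.0660, (cx,cy)=(1.0000,0.0000)
member 6 (3-4): L=4.7983, (cx,cy)=(0.4614,-0.8872)
solve A·x = −loads:
  F[0-1] = +755.3347 N (tension)
  F[0-2] = +1034.7045 N (tension)
  F[1-2] = -739.6625 N (compression)
  F[1-3] = +675.3759 N (tension)
  F[2-3] = +728.8449 N (tension)
  F[2-4] = +427.0444 N (tension)
  F[3-4] = -925.5168 N (compression)
  Rx@0 = -1393.1700 N
  Ry@0 = -664.8556 N
  Ry@4 = +821.1056 N

-925.517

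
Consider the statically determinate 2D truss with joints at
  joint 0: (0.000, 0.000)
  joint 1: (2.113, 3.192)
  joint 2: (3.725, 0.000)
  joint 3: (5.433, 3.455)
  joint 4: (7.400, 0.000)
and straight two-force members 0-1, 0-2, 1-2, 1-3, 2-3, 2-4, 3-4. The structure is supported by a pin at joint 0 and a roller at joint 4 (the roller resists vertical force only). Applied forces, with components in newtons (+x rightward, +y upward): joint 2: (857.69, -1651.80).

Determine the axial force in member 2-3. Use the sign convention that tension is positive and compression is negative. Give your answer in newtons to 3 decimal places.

1008.875

N=5 nodes, M=7 members, R=3 reactions → 2N=10, M+R=10
member 0 (0-1): L=3.8280, (cx,cy)=(0.5520,0.8339)
member 1 (0-2): L=3.7250, (cx,cy)=(1.0000,0.0000)
member 2 (1-2): L=3.5759, (cx,cy)=(0.4508,-0.8926)
member 3 (1-3): L=3.3304, (cx,cy)=(0.9969,0.0790)
member 4 (2-3): L=3.8541, (cx,cy)=(0.4432,0.8964)
member 5 (2-4): L=3.6750, (cx,cy)=(1.0000,0.0000)
member 6 (3-4): L=3.9757, (cx,cy)=(0.4948,-0.8690)
solve A·x = −loads:
  F[0-1] = -983.7684 N (compression)
  F[0-2] = +1400.7148 N (tension)
  F[1-2] = +837.3037 N (tension)
  F[1-3] = -923.3562 N (compression)
  F[2-3] = +1008.8746 N (tension)
  F[2-4] = +473.3783 N (tension)
  F[3-4] = -956.7898 N (compression)
  Rx@0 = -857.6900 N
  Ry@0 = +820.3196 N
  Ry@4 = +831.4804 N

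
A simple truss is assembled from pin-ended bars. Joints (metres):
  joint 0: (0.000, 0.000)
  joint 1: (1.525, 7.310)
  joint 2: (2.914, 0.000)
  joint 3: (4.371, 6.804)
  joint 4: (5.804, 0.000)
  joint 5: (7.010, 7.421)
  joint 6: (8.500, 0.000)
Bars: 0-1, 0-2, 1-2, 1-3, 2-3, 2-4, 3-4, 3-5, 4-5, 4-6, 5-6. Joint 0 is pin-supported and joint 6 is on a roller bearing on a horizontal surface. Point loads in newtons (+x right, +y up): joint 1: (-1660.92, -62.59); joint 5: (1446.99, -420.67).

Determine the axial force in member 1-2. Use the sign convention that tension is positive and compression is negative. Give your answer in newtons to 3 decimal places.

N=7 nodes, M=11 members, R=3 reactions → 2N=14, M+R=14
member 0 (0-1): L=7.4674, (cx,cy)=(0.2042,0.9789)
member 1 (0-2): L=2.9140, (cx,cy)=(1.0000,0.0000)
member 2 (1-2): L=7.4408, (cx,cy)=(0.1867,-0.9824)
member 3 (1-3): L=2.8906, (cx,cy)=(0.9846,-0.1750)
member 4 (2-3): L=6.9583, (cx,cy)=(0.2094,0.9778)
member 5 (2-4): L=2.8900, (cx,cy)=(1.0000,0.0000)
member 6 (3-4): L=6.9533, (cx,cy)=(0.2061,-0.9785)
member 7 (3-5): L=2.7102, (cx,cy)=(0.9737,0.2277)
member 8 (4-5): L=7.5184, (cx,cy)=(0.1604,0.9871)
member 9 (4-6): L=2.6960, (cx,cy)=(1.0000,0.0000)
member 10 (5-6): L=7.5691, (cx,cy)=(0.1969,-0.9804)
solve A·x = −loads:
  F[0-1] = -296.4328 N (compression)
  F[0-2] = -153.3920 N (compression)
  F[1-2] = -59.9873 N (compression)
  F[1-3] = +1636.8533 N (tension)
  F[2-3] = +60.2689 N (tension)
  F[2-4] = -177.2099 N (compression)
  F[3-4] = +591.5305 N (tension)
  F[3-5] = +1542.8046 N (tension)
  F[4-5] = -586.4258 N (compression)
  F[4-6] = +38.7658 N (tension)
  F[5-6] = -196.9279 N (compression)
  Rx@0 = +213.9300 N
  Ry@0 = +290.1854 N
  Ry@6 = +193.0746 N

-59.987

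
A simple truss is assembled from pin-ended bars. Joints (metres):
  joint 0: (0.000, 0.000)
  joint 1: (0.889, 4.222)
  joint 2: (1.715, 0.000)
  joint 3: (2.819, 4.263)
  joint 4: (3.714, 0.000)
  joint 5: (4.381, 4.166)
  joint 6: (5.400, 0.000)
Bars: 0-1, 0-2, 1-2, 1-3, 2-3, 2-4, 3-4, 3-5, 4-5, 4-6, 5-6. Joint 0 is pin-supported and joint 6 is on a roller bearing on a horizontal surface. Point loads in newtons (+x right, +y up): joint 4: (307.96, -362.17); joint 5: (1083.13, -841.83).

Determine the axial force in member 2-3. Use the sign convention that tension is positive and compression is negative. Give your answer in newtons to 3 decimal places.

577.272

N=7 nodes, M=11 members, R=3 reactions → 2N=14, M+R=14
member 0 (0-1): L=4.3146, (cx,cy)=(0.2060,0.9785)
member 1 (0-2): L=1.7150, (cx,cy)=(1.0000,0.0000)
member 2 (1-2): L=4.3020, (cx,cy)=(0.1920,-0.9814)
member 3 (1-3): L=1.9304, (cx,cy)=(0.9998,0.0212)
member 4 (2-3): L=4.4036, (cx,cy)=(0.2507,0.9681)
member 5 (2-4): L=1.9990, (cx,cy)=(1.0000,0.0000)
member 6 (3-4): L=4.3559, (cx,cy)=(0.2055,-0.9787)
member 7 (3-5): L=1.5650, (cx,cy)=(0.9981,-0.0620)
member 8 (4-5): L=4.2191, (cx,cy)=(0.1581,0.9874)
member 9 (4-6): L=1.6860, (cx,cy)=(1.0000,0.0000)
member 10 (5-6): L=4.2888, (cx,cy)=(0.2376,-0.9714)
solve A·x = −loads:
  F[0-1] = +576.0412 N (tension)
  F[0-2] = +1272.3993 N (tension)
  F[1-2] = -569.4313 N (compression)
  F[1-3] = +228.0740 N (tension)
  F[2-3] = +577.2724 N (tension)
  F[2-4] = +1018.3440 N (tension)
  F[3-4] = -607.5426 N (compression)
  F[3-5] = +498.5342 N (tension)
  F[4-5] = +968.9351 N (tension)
  F[4-6] = +432.3732 N (tension)
  F[5-6] = -1819.7917 N (compression)
  Rx@0 = -1391.0900 N
  Ry@0 = -563.6808 N
  Ry@6 = +1767.6808 N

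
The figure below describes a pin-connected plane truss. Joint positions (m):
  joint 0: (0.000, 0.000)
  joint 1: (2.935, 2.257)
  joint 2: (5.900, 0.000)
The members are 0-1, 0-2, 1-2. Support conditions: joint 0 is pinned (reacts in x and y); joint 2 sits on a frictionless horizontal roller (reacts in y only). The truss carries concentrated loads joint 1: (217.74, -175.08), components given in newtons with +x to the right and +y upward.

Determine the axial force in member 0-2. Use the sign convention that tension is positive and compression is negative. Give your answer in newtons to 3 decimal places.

223.839

N=3 nodes, M=3 members, R=3 reactions → 2N=6, M+R=6
member 0 (0-1): L=3.7025, (cx,cy)=(0.7927,0.6096)
member 1 (0-2): L=5.9000, (cx,cy)=(1.0000,0.0000)
member 2 (1-2): L=3.7263, (cx,cy)=(0.7957,-0.6057)
solve A·x = −loads:
  F[0-1] = -7.6942 N (compression)
  F[0-2] = +223.8393 N (tension)
  F[1-2] = -281.3124 N (compression)
  Rx@0 = -217.7400 N
  Ry@0 = +4.6903 N
  Ry@2 = +170.3897 N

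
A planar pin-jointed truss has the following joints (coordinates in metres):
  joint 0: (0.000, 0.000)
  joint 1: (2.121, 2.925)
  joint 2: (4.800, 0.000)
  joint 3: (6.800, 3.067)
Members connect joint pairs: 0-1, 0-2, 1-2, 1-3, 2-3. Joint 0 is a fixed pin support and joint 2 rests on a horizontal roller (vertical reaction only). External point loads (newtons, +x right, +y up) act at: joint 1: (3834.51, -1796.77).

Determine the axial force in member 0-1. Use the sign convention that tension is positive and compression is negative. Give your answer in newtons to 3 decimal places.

1647.599

N=4 nodes, M=5 members, R=3 reactions → 2N=8, M+R=8
member 0 (0-1): L=3.6131, (cx,cy)=(0.5870,0.8096)
member 1 (0-2): L=4.8000, (cx,cy)=(1.0000,0.0000)
member 2 (1-2): L=3.9664, (cx,cy)=(0.6754,-0.7374)
member 3 (1-3): L=4.6812, (cx,cy)=(0.9995,0.0303)
member 4 (2-3): L=3.6615, (cx,cy)=(0.5462,0.8376)
solve A·x = −loads:
  F[0-1] = +1647.5992 N (tension)
  F[0-2] = +2867.3106 N (tension)
  F[1-2] = -4245.2492 N (compression)
  F[1-3] = +0.0000 N (tension)
  F[2-3] = -0.0000 N (compression)
  Rx@0 = -3834.5100 N
  Ry@0 = -1333.8323 N
  Ry@2 = +3130.6023 N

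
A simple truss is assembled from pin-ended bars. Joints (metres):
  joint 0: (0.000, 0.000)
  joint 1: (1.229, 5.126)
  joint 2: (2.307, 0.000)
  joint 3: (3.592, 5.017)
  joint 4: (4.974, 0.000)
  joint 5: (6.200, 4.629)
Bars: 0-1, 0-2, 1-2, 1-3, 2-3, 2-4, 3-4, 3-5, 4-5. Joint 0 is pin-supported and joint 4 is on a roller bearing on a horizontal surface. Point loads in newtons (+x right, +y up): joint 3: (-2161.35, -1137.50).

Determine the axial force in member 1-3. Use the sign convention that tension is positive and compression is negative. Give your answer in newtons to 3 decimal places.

-1135.594

N=6 nodes, M=9 members, R=3 reactions → 2N=12, M+R=12
member 0 (0-1): L=5.2713, (cx,cy)=(0.2332,0.9724)
member 1 (0-2): L=2.3070, (cx,cy)=(1.0000,0.0000)
member 2 (1-2): L=5.2381, (cx,cy)=(0.2058,-0.9786)
member 3 (1-3): L=2.3655, (cx,cy)=(0.9989,-0.0461)
member 4 (2-3): L=5.1789, (cx,cy)=(0.2481,0.9687)
member 5 (2-4): L=2.6670, (cx,cy)=(1.0000,0.0000)
member 6 (3-4): L=5.2039, (cx,cy)=(0.2656,-0.9641)
member 7 (3-5): L=2.6367, (cx,cy)=(0.9891,-0.1472)
member 8 (4-5): L=4.7886, (cx,cy)=(0.2560,0.9667)
solve A·x = −loads:
  F[0-1] = -2566.8232 N (compression)
  F[0-2] = -1562.8938 N (compression)
  F[1-2] = +2604.1537 N (tension)
  F[1-3] = -1135.5941 N (compression)
  F[2-3] = -2630.6729 N (compression)
  F[2-4] = -374.2400 N (compression)
  F[3-4] = +1409.1856 N (tension)
  F[3-5] = +0.0000 N (tension)
  F[4-5] = -0.0000 N (compression)
  Rx@0 = +2161.3500 N
  Ry@0 = +2496.0832 N
  Ry@4 = -1358.5832 N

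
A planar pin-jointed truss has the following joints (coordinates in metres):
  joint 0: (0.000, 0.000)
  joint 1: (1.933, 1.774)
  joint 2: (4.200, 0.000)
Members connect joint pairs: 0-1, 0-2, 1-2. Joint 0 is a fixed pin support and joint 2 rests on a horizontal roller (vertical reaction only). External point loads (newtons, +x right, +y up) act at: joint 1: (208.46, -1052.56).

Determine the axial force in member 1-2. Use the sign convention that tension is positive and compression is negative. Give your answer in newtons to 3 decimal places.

-928.939

N=3 nodes, M=3 members, R=3 reactions → 2N=6, M+R=6
member 0 (0-1): L=2.6237, (cx,cy)=(0.7368,0.6762)
member 1 (0-2): L=4.2000, (cx,cy)=(1.0000,0.0000)
member 2 (1-2): L=2.8786, (cx,cy)=(0.7875,-0.6163)
solve A·x = −loads:
  F[0-1] = -710.0170 N (compression)
  F[0-2] = +731.5711 N (tension)
  F[1-2] = -928.9386 N (compression)
  Rx@0 = -208.4600 N
  Ry@0 = +480.0823 N
  Ry@2 = +572.4777 N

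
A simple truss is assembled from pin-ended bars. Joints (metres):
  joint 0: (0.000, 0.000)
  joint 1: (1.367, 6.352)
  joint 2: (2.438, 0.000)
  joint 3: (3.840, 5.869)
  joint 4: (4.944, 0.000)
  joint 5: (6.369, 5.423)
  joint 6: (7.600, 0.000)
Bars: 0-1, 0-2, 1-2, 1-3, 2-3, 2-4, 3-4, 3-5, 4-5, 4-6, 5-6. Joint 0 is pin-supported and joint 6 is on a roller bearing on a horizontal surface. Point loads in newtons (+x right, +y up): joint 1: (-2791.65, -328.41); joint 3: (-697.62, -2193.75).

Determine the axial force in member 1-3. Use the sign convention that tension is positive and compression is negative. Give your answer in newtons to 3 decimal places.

1290.410

N=7 nodes, M=11 members, R=3 reactions → 2N=14, M+R=14
member 0 (0-1): L=6.4974, (cx,cy)=(0.2104,0.9776)
member 1 (0-2): L=2.4380, (cx,cy)=(1.0000,0.0000)
member 2 (1-2): L=6.4417, (cx,cy)=(0.1663,-0.9861)
member 3 (1-3): L=2.5197, (cx,cy)=(0.9815,-0.1917)
member 4 (2-3): L=6.0341, (cx,cy)=(0.2323,0.9726)
member 5 (2-4): L=2.5060, (cx,cy)=(1.0000,0.0000)
member 6 (3-4): L=5.9719, (cx,cy)=(0.1849,-0.9828)
member 7 (3-5): L=2.5680, (cx,cy)=(0.9848,-0.1737)
member 8 (4-5): L=5.6071, (cx,cy)=(0.2541,0.9672)
member 9 (4-6): L=2.6560, (cx,cy)=(1.0000,0.0000)
member 10 (5-6): L=5.5610, (cx,cy)=(0.2214,-0.9752)
solve A·x = −loads:
  F[0-1] = -4323.3970 N (compression)
  F[0-2] = -2579.6667 N (compression)
  F[1-2] = +3702.3934 N (tension)
  F[1-3] = +1290.4103 N (tension)
  F[2-3] = -3753.5850 N (compression)
  F[2-4] = -1091.9747 N (compression)
  F[3-4] = +1591.1950 N (tension)
  F[3-5] = +810.1302 N (tension)
  F[4-5] = -1616.8556 N (compression)
  F[4-6] = -386.9076 N (compression)
  F[5-6] = +1747.8296 N (tension)
  Rx@0 = +3489.2700 N
  Ry@0 = +4226.6279 N
  Ry@6 = -1704.4679 N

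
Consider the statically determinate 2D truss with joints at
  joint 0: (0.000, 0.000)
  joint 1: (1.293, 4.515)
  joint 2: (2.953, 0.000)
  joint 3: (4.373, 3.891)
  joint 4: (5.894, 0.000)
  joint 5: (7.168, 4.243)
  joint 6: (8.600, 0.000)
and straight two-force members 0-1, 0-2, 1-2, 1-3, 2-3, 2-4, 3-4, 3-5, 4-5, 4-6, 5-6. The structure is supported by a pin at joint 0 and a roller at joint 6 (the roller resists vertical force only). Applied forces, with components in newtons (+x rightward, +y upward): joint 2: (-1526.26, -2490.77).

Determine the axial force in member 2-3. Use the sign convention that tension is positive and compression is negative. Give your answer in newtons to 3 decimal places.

N=7 nodes, M=11 members, R=3 reactions → 2N=14, M+R=14
member 0 (0-1): L=4.6965, (cx,cy)=(0.2753,0.9614)
member 1 (0-2): L=2.9530, (cx,cy)=(1.0000,0.0000)
member 2 (1-2): L=4.8105, (cx,cy)=(0.3451,-0.9386)
member 3 (1-3): L=3.1426, (cx,cy)=(0.9801,-0.1986)
member 4 (2-3): L=4.1420, (cx,cy)=(0.3428,0.9394)
member 5 (2-4): L=2.9410, (cx,cy)=(1.0000,0.0000)
member 6 (3-4): L=4.1777, (cx,cy)=(0.3641,-0.9314)
member 7 (3-5): L=2.8171, (cx,cy)=(0.9922,0.1250)
member 8 (4-5): L=4.4301, (cx,cy)=(0.2876,0.9578)
member 9 (4-6): L=2.7060, (cx,cy)=(1.0000,0.0000)
member 10 (5-6): L=4.4781, (cx,cy)=(0.3198,-0.9475)
solve A·x = −loads:
  F[0-1] = -1701.2540 N (compression)
  F[0-2] = -1057.8850 N (compression)
  F[1-2] = +1992.0311 N (tension)
  F[1-3] = -1179.2648 N (compression)
  F[2-3] = +661.1704 N (tension)
  F[2-4] = +929.1154 N (tension)
  F[3-4] = -994.9365 N (compression)
  F[3-5] = -571.3623 N (compression)
  F[4-5] = +967.5241 N (tension)
  F[4-6] = +288.6480 N (tension)
  F[5-6] = -902.6566 N (compression)
  Rx@0 = +1526.2600 N
  Ry@0 = +1635.5091 N
  Ry@6 = +855.2609 N

661.170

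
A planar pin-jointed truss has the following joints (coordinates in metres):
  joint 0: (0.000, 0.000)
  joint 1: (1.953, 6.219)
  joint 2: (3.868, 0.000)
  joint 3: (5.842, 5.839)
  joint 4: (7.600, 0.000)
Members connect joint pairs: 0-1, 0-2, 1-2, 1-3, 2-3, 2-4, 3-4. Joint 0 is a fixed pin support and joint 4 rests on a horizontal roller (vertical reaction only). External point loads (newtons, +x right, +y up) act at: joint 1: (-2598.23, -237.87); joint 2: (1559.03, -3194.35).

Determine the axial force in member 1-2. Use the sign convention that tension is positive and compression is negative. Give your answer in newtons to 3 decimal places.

N=5 nodes, M=7 members, R=3 reactions → 2N=10, M+R=10
member 0 (0-1): L=6.5184, (cx,cy)=(0.2996,0.9541)
member 1 (0-2): L=3.8680, (cx,cy)=(1.0000,0.0000)
member 2 (1-2): L=6.5072, (cx,cy)=(0.2943,-0.9557)
member 3 (1-3): L=3.9075, (cx,cy)=(0.9953,-0.0972)
member 4 (2-3): L=6.1637, (cx,cy)=(0.3203,0.9473)
member 5 (2-4): L=3.7320, (cx,cy)=(1.0000,0.0000)
member 6 (3-4): L=6.0979, (cx,cy)=(0.2883,-0.9575)
solve A·x = −loads:
  F[0-1] = -4057.8541 N (compression)
  F[0-2] = +176.5784 N (tension)
  F[1-2] = +3774.1538 N (tension)
  F[1-3] = +273.0462 N (tension)
  F[2-3] = -435.6132 N (compression)
  F[2-4] = -132.2405 N (compression)
  F[3-4] = +458.6975 N (tension)
  Rx@0 = +1039.2000 N
  Ry@0 = +3871.4419 N
  Ry@4 = -439.2219 N

3774.154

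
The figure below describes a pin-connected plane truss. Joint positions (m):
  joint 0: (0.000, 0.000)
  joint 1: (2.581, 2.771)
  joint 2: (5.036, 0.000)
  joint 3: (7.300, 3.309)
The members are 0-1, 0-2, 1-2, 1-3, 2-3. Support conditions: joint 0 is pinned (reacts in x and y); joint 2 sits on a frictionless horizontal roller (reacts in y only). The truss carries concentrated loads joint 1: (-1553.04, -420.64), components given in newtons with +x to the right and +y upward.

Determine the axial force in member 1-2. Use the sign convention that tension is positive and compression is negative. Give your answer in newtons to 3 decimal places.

853.658

N=4 nodes, M=5 members, R=3 reactions → 2N=8, M+R=8
member 0 (0-1): L=3.7868, (cx,cy)=(0.6816,0.7317)
member 1 (0-2): L=5.0360, (cx,cy)=(1.0000,0.0000)
member 2 (1-2): L=3.7021, (cx,cy)=(0.6631,-0.7485)
member 3 (1-3): L=4.7496, (cx,cy)=(0.9936,0.1133)
member 4 (2-3): L=4.0094, (cx,cy)=(0.5647,0.8253)
solve A·x = −loads:
  F[0-1] = -1448.0381 N (compression)
  F[0-2] = -566.0940 N (compression)
  F[1-2] = +853.6581 N (tension)
  F[1-3] = -0.0000 N (compression)
  F[2-3] = -0.0000 N (compression)
  Rx@0 = +1553.0400 N
  Ry@0 = +1059.5999 N
  Ry@2 = -638.9599 N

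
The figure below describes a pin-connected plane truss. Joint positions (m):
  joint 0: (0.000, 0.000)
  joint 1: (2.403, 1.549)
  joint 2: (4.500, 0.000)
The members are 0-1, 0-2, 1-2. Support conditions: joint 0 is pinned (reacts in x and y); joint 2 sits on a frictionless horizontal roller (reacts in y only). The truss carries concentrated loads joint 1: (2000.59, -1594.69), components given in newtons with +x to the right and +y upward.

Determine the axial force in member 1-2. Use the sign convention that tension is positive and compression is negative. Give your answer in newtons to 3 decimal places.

-2592.278

N=3 nodes, M=3 members, R=3 reactions → 2N=6, M+R=6
member 0 (0-1): L=2.8590, (cx,cy)=(0.8405,0.5418)
member 1 (0-2): L=4.5000, (cx,cy)=(1.0000,0.0000)
member 2 (1-2): L=2.6071, (cx,cy)=(0.8044,-0.5942)
solve A·x = −loads:
  F[0-1] = -100.5500 N (compression)
  F[0-2] = +2085.1030 N (tension)
  F[1-2] = -2592.2784 N (compression)
  Rx@0 = -2000.5900 N
  Ry@0 = +54.4780 N
  Ry@2 = +1540.2120 N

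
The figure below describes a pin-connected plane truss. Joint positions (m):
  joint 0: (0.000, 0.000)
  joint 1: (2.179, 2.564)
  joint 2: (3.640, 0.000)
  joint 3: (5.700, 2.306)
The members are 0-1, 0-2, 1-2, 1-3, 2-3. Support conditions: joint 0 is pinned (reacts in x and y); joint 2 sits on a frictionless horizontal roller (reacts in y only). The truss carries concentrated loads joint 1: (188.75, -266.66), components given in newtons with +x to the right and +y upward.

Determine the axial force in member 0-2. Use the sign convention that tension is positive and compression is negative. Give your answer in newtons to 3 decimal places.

166.718

N=4 nodes, M=5 members, R=3 reactions → 2N=8, M+R=8
member 0 (0-1): L=3.3648, (cx,cy)=(0.6476,0.7620)
member 1 (0-2): L=3.6400, (cx,cy)=(1.0000,0.0000)
member 2 (1-2): L=2.9510, (cx,cy)=(0.4951,-0.8688)
member 3 (1-3): L=3.5304, (cx,cy)=(0.9973,-0.0731)
member 4 (2-3): L=3.0921, (cx,cy)=(0.6662,0.7458)
solve A·x = −loads:
  F[0-1] = +34.0216 N (tension)
  F[0-2] = +166.7183 N (tension)
  F[1-2] = -336.7501 N (compression)
  F[1-3] = +0.0000 N (tension)
  F[2-3] = -0.0000 N (compression)
  Rx@0 = -188.7500 N
  Ry@0 = -25.9244 N
  Ry@2 = +292.5844 N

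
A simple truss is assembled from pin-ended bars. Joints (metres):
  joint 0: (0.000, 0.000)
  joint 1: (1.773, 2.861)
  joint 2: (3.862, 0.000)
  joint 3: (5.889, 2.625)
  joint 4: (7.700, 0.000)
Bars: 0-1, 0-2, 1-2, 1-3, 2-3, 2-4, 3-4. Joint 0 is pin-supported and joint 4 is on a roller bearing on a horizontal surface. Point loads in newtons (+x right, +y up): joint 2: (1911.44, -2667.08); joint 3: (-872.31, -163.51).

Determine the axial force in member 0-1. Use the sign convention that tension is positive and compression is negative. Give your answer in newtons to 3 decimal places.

-1959.054

N=5 nodes, M=7 members, R=3 reactions → 2N=10, M+R=10
member 0 (0-1): L=3.3658, (cx,cy)=(0.5268,0.8500)
member 1 (0-2): L=3.8620, (cx,cy)=(1.0000,0.0000)
member 2 (1-2): L=3.5425, (cx,cy)=(0.5897,-0.8076)
member 3 (1-3): L=4.1228, (cx,cy)=(0.9984,-0.0572)
member 4 (2-3): L=3.3165, (cx,cy)=(0.6112,0.7915)
member 5 (2-4): L=3.8380, (cx,cy)=(1.0000,0.0000)
member 6 (3-4): L=3.1891, (cx,cy)=(0.5679,-0.8231)
solve A·x = −loads:
  F[0-1] = -1959.0536 N (compression)
  F[0-2] = +2071.0883 N (tension)
  F[1-2] = +2228.4326 N (tension)
  F[1-3] = -2349.9139 N (compression)
  F[2-3] = +1095.8372 N (tension)
  F[2-4] = +803.9953 N (tension)
  F[3-4] = -1415.8032 N (compression)
  Rx@0 = -1039.1300 N
  Ry@0 = +1665.2186 N
  Ry@4 = +1165.3714 N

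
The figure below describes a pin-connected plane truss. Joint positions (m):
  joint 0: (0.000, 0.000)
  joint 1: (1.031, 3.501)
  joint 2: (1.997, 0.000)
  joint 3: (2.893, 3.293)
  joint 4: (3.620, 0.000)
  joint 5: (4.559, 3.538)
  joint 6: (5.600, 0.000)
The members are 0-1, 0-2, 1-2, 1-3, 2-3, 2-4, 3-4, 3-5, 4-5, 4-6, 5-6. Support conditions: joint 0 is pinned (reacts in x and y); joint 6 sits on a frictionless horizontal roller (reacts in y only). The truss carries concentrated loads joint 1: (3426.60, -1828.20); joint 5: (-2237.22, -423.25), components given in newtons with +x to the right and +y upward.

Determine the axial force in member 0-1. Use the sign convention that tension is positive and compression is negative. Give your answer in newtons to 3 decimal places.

-877.231

N=7 nodes, M=11 members, R=3 reactions → 2N=14, M+R=14
member 0 (0-1): L=3.6497, (cx,cy)=(0.2825,0.9593)
member 1 (0-2): L=1.9970, (cx,cy)=(1.0000,0.0000)
member 2 (1-2): L=3.6318, (cx,cy)=(0.2660,-0.9640)
member 3 (1-3): L=1.8736, (cx,cy)=(0.9938,-0.1110)
member 4 (2-3): L=3.4127, (cx,cy)=(0.2625,0.9649)
member 5 (2-4): L=1.6230, (cx,cy)=(1.0000,0.0000)
member 6 (3-4): L=3.3723, (cx,cy)=(0.2156,-0.9765)
member 7 (3-5): L=1.6839, (cx,cy)=(0.9894,0.1455)
member 8 (4-5): L=3.6605, (cx,cy)=(0.2565,0.9665)
member 9 (4-6): L=1.9800, (cx,cy)=(1.0000,0.0000)
member 10 (5-6): L=3.6880, (cx,cy)=(0.2823,-0.9593)
solve A·x = −loads:
  F[0-1] = -877.2313 N (compression)
  F[0-2] = +1437.1914 N (tension)
  F[1-2] = -616.7819 N (compression)
  F[1-3] = -3532.1929 N (compression)
  F[2-3] = +616.1803 N (tension)
  F[2-4] = +1111.3622 N (tension)
  F[3-4] = -1467.1229 N (compression)
  F[3-5] = -3064.9130 N (compression)
  F[4-5] = +1482.2233 N (tension)
  F[4-6] = +414.8549 N (tension)
  F[5-6] = -1469.7143 N (compression)
  Rx@0 = -1189.3800 N
  Ry@0 = +841.5012 N
  Ry@6 = +1409.9488 N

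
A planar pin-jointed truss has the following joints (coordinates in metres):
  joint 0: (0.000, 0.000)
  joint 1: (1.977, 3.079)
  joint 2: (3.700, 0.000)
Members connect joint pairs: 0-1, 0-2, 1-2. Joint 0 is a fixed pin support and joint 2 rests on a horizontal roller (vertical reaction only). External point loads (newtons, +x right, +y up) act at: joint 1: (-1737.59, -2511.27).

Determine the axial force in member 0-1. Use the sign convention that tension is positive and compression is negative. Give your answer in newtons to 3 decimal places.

N=3 nodes, M=3 members, R=3 reactions → 2N=6, M+R=6
member 0 (0-1): L=3.6591, (cx,cy)=(0.5403,0.8415)
member 1 (0-2): L=3.7000, (cx,cy)=(1.0000,0.0000)
member 2 (1-2): L=3.5283, (cx,cy)=(0.4883,-0.8727)
solve A·x = −loads:
  F[0-1] = -3108.1200 N (compression)
  F[0-2] = -58.2675 N (compression)
  F[1-2] = +119.3185 N (tension)
  Rx@0 = +1737.5900 N
  Ry@0 = +2615.3940 N
  Ry@2 = -104.1240 N

-3108.120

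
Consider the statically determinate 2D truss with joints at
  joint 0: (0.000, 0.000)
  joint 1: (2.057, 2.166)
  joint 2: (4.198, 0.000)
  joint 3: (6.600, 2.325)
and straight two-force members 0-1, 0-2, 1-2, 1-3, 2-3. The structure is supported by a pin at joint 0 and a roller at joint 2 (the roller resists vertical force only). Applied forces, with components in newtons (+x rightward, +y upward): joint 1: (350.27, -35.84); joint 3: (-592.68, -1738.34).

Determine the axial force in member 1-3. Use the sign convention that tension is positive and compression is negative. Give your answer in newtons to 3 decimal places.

N=4 nodes, M=5 members, R=3 reactions → 2N=8, M+R=8
member 0 (0-1): L=2.9871, (cx,cy)=(0.6886,0.7251)
member 1 (0-2): L=4.1980, (cx,cy)=(1.0000,0.0000)
member 2 (1-2): L=3.0456, (cx,cy)=(0.7030,-0.7112)
member 3 (1-3): L=4.5458, (cx,cy)=(0.9994,0.0350)
member 4 (2-3): L=3.3429, (cx,cy)=(0.7185,0.6955)
solve A·x = −loads:
  F[0-1] = +1143.0416 N (tension)
  F[0-2] = -1029.5385 N (compression)
  F[1-2] = -1154.3696 N (compression)
  F[1-3] = +1249.1337 N (tension)
  F[2-3] = -2562.2450 N (compression)
  Rx@0 = +242.4100 N
  Ry@0 = -828.8383 N
  Ry@2 = +2603.0183 N

1249.134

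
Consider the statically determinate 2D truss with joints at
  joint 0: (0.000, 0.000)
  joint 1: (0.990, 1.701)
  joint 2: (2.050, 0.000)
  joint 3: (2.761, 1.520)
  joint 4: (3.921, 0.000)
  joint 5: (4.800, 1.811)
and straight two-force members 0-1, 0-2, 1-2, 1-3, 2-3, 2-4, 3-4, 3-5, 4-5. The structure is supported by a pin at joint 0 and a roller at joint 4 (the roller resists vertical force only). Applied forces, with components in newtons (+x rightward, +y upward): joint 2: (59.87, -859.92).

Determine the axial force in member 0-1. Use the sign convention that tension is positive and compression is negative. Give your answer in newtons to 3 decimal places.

-474.769

N=6 nodes, M=9 members, R=3 reactions → 2N=12, M+R=12
member 0 (0-1): L=1.9681, (cx,cy)=(0.5030,0.8643)
member 1 (0-2): L=2.0500, (cx,cy)=(1.0000,0.0000)
member 2 (1-2): L=2.0042, (cx,cy)=(0.5289,-0.8487)
member 3 (1-3): L=1.7802, (cx,cy)=(0.9948,-0.1017)
member 4 (2-3): L=1.6781, (cx,cy)=(0.4237,0.9058)
member 5 (2-4): L=1.8710, (cx,cy)=(1.0000,0.0000)
member 6 (3-4): L=1.9121, (cx,cy)=(0.6067,-0.7950)
member 7 (3-5): L=2.0597, (cx,cy)=(0.9900,0.1413)
member 8 (4-5): L=2.0130, (cx,cy)=(0.4367,0.8996)
solve A·x = −loads:
  F[0-1] = -474.7692 N (compression)
  F[0-2] = +298.6874 N (tension)
  F[1-2] = +547.0855 N (tension)
  F[1-3] = -530.9097 N (compression)
  F[2-3] = +436.7504 N (tension)
  F[2-4] = +343.1069 N (tension)
  F[3-4] = -565.5546 N (compression)
  F[3-5] = -0.0000 N (tension)
  F[4-5] = +0.0000 N (tension)
  Rx@0 = -59.8700 N
  Ry@0 = +410.3316 N
  Ry@4 = +449.5884 N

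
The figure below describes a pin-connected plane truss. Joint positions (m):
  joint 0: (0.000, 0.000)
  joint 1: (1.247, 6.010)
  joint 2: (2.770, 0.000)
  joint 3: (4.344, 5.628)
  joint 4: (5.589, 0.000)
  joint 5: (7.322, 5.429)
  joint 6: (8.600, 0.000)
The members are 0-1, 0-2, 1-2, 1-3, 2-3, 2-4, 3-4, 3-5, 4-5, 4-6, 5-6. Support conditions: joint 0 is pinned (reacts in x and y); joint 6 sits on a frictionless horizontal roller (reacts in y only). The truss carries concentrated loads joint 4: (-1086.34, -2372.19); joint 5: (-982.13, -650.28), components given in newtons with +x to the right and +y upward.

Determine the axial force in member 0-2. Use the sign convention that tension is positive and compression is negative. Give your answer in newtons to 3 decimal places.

-1747.450

N=7 nodes, M=11 members, R=3 reactions → 2N=14, M+R=14
member 0 (0-1): L=6.1380, (cx,cy)=(0.2032,0.9791)
member 1 (0-2): L=2.7700, (cx,cy)=(1.0000,0.0000)
member 2 (1-2): L=6.2000, (cx,cy)=(0.2456,-0.9694)
member 3 (1-3): L=3.1205, (cx,cy)=(0.9925,-0.1224)
member 4 (2-3): L=5.8440, (cx,cy)=(0.2693,0.9630)
member 5 (2-4): L=2.8190, (cx,cy)=(1.0000,0.0000)
member 6 (3-4): L=5.7641, (cx,cy)=(0.2160,-0.9764)
member 7 (3-5): L=2.9846, (cx,cy)=(0.9978,-0.0667)
member 8 (4-5): L=5.6989, (cx,cy)=(0.3041,0.9526)
member 9 (4-6): L=3.0110, (cx,cy)=(1.0000,0.0000)
member 10 (5-6): L=5.5774, (cx,cy)=(0.2291,-0.9734)
solve A·x = −loads:
  F[0-1] = -1580.1279 N (compression)
  F[0-2] = -1747.4505 N (compression)
  F[1-2] = +1689.7439 N (tension)
  F[1-3] = -741.6773 N (compression)
  F[2-3] = -1700.8220 N (compression)
  F[2-4] = -874.2752 N (compression)
  F[3-4] = +1691.3103 N (tension)
  F[3-5] = -1562.9849 N (compression)
  F[4-5] = +756.6363 N (tension)
  F[4-6] = +347.2881 N (tension)
  F[5-6] = -1515.6200 N (compression)
  Rx@0 = +2068.4700 N
  Ry@0 = +1547.1751 N
  Ry@6 = +1475.2949 N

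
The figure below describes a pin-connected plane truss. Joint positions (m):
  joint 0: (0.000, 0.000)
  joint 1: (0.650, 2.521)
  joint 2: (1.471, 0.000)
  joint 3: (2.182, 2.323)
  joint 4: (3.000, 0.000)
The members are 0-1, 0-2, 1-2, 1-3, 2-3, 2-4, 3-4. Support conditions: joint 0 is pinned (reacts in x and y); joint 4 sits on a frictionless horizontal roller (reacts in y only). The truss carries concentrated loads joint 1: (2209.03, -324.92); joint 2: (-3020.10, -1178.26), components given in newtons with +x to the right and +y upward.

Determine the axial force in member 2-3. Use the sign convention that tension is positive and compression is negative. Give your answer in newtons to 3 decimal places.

2404.816

N=5 nodes, M=7 members, R=3 reactions → 2N=10, M+R=10
member 0 (0-1): L=2.6034, (cx,cy)=(0.2497,0.9683)
member 1 (0-2): L=1.4710, (cx,cy)=(1.0000,0.0000)
member 2 (1-2): L=2.6513, (cx,cy)=(0.3097,-0.9508)
member 3 (1-3): L=1.5447, (cx,cy)=(0.9918,-0.1282)
member 4 (2-3): L=2.4294, (cx,cy)=(0.2927,0.9562)
member 5 (2-4): L=1.5290, (cx,cy)=(1.0000,0.0000)
member 6 (3-4): L=2.4628, (cx,cy)=(0.3321,-0.9432)
solve A·x = −loads:
  F[0-1] = +1034.0274 N (tension)
  F[0-2] = -1069.2345 N (compression)
  F[1-2] = -1179.2200 N (compression)
  F[1-3] = -1598.9001 N (compression)
  F[2-3] = +2404.8164 N (tension)
  F[2-4] = +881.8980 N (tension)
  F[3-4] = -2655.1966 N (compression)
  Rx@0 = +811.0700 N
  Ry@0 = -1001.2810 N
  Ry@4 = +2504.4610 N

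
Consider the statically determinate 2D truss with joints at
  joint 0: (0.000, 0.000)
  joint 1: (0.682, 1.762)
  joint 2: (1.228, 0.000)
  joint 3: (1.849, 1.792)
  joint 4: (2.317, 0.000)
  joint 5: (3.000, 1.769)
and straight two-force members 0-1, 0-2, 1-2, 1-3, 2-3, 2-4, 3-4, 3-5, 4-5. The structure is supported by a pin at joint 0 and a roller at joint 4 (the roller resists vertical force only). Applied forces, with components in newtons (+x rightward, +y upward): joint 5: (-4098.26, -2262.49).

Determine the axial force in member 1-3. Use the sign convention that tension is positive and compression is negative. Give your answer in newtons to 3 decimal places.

-1702.883

N=6 nodes, M=9 members, R=3 reactions → 2N=12, M+R=12
member 0 (0-1): L=1.8894, (cx,cy)=(0.3610,0.9326)
member 1 (0-2): L=1.2280, (cx,cy)=(1.0000,0.0000)
member 2 (1-2): L=1.8447, (cx,cy)=(0.2960,-0.9552)
member 3 (1-3): L=1.1674, (cx,cy)=(0.9997,0.0257)
member 4 (2-3): L=1.8966, (cx,cy)=(0.3274,0.9449)
member 5 (2-4): L=1.0890, (cx,cy)=(1.0000,0.0000)
member 6 (3-4): L=1.8521, (cx,cy)=(0.2527,-0.9675)
member 7 (3-5): L=1.1512, (cx,cy)=(0.9998,-0.0200)
member 8 (4-5): L=1.8963, (cx,cy)=(0.3602,0.9329)
solve A·x = −loads:
  F[0-1] = -2640.0295 N (compression)
  F[0-2] = -3145.3033 N (compression)
  F[1-2] = +2531.7199 N (tension)
  F[1-3] = -1702.8828 N (compression)
  F[2-3] = -2559.3659 N (compression)
  F[2-4] = -1557.9098 N (compression)
  F[3-4] = +2610.7043 N (tension)
  F[3-5] = -3200.6766 N (compression)
  F[4-5] = -2493.8131 N (compression)
  Rx@0 = +4098.2600 N
  Ry@0 = +2462.0377 N
  Ry@4 = -199.5477 N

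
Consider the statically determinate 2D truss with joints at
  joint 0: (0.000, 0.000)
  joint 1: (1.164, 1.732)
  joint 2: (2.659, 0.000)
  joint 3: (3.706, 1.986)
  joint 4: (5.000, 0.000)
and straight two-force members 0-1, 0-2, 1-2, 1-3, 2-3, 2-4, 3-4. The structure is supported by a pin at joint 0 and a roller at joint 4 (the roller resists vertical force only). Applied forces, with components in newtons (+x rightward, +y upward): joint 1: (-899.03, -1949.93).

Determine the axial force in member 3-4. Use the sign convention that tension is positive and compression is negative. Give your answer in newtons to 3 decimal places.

-170.103

N=5 nodes, M=7 members, R=3 reactions → 2N=10, M+R=10
member 0 (0-1): L=2.0868, (cx,cy)=(0.5578,0.8300)
member 1 (0-2): L=2.6590, (cx,cy)=(1.0000,0.0000)
member 2 (1-2): L=2.2880, (cx,cy)=(0.6534,-0.7570)
member 3 (1-3): L=2.5547, (cx,cy)=(0.9950,0.0994)
member 4 (2-3): L=2.2451, (cx,cy)=(0.4664,0.8846)
member 5 (2-4): L=2.3410, (cx,cy)=(1.0000,0.0000)
member 6 (3-4): L=2.3704, (cx,cy)=(0.5459,-0.8378)
solve A·x = −loads:
  F[0-1] = -2177.6545 N (compression)
  F[0-2] = +315.6499 N (tension)
  F[1-2] = -211.6770 N (compression)
  F[1-3] = -178.2201 N (compression)
  F[2-3] = +181.1436 N (tension)
  F[2-4] = +92.8603 N (tension)
  F[3-4] = -170.1026 N (compression)
  Rx@0 = +899.0300 N
  Ry@0 = +1807.4103 N
  Ry@4 = +142.5197 N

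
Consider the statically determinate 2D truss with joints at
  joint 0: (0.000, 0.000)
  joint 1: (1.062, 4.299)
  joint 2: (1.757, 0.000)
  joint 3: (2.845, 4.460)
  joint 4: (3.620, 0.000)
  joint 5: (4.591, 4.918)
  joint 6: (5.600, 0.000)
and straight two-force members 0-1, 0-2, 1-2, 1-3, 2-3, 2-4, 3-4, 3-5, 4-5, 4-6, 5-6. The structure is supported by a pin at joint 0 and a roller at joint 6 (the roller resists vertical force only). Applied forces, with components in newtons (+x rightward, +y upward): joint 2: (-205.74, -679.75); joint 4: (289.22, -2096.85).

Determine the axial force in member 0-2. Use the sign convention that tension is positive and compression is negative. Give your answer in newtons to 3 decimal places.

381.864

N=7 nodes, M=11 members, R=3 reactions → 2N=14, M+R=14
member 0 (0-1): L=4.4282, (cx,cy)=(0.2398,0.9708)
member 1 (0-2): L=1.7570, (cx,cy)=(1.0000,0.0000)
member 2 (1-2): L=4.3548, (cx,cy)=(0.1596,-0.9872)
member 3 (1-3): L=1.7903, (cx,cy)=(0.9959,0.0899)
member 4 (2-3): L=4.5908, (cx,cy)=(0.2370,0.9715)
member 5 (2-4): L=1.8630, (cx,cy)=(1.0000,0.0000)
member 6 (3-4): L=4.5268, (cx,cy)=(0.1712,-0.9852)
member 7 (3-5): L=1.8051, (cx,cy)=(0.9673,0.2537)
member 8 (4-5): L=5.0129, (cx,cy)=(0.1937,0.9811)
member 9 (4-6): L=1.9800, (cx,cy)=(1.0000,0.0000)
member 10 (5-6): L=5.0204, (cx,cy)=(0.2010,-0.9796)
solve A·x = −loads:
  F[0-1] = -1244.1744 N (compression)
  F[0-2] = +381.8639 N (tension)
  F[1-2] = +1179.0424 N (tension)
  F[1-3] = -488.5308 N (compression)
  F[2-3] = -498.3790 N (compression)
  F[2-4] = +893.8853 N (tension)
  F[3-4] = +358.6901 N (tension)
  F[3-5] = -688.6081 N (compression)
  F[4-5] = +1777.1122 N (tension)
  F[4-6] = +321.8491 N (tension)
  F[5-6] = -1601.4110 N (compression)
  Rx@0 = -83.4800 N
  Ry@0 = +1207.8647 N
  Ry@6 = +1568.7353 N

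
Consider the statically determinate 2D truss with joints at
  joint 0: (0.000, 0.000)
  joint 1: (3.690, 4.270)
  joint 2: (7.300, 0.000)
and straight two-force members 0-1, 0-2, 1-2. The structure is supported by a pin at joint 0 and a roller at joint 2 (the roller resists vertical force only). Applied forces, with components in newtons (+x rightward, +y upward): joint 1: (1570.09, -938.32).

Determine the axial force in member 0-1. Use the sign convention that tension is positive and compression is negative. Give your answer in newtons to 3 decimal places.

N=3 nodes, M=3 members, R=3 reactions → 2N=6, M+R=6
member 0 (0-1): L=5.6435, (cx,cy)=(0.6539,0.7566)
member 1 (0-2): L=7.3000, (cx,cy)=(1.0000,0.0000)
member 2 (1-2): L=5.5915, (cx,cy)=(0.6456,-0.7637)
solve A·x = −loads:
  F[0-1] = +600.5317 N (tension)
  F[0-2] = +1177.4320 N (tension)
  F[1-2] = -1823.7187 N (compression)
  Rx@0 = -1570.0900 N
  Ry@0 = -454.3766 N
  Ry@2 = +1392.6966 N

600.532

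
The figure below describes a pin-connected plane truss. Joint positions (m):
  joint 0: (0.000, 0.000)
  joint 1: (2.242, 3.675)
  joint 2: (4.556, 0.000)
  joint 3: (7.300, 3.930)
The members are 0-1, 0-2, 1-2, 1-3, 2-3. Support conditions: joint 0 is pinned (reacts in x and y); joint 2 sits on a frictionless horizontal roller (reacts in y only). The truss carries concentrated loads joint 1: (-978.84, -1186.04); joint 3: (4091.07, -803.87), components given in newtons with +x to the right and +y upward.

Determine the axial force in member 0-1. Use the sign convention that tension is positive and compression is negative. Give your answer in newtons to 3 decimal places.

N=4 nodes, M=5 members, R=3 reactions → 2N=8, M+R=8
member 0 (0-1): L=4.3049, (cx,cy)=(0.5208,0.8537)
member 1 (0-2): L=4.5560, (cx,cy)=(1.0000,0.0000)
member 2 (1-2): L=4.3428, (cx,cy)=(0.5328,-0.8462)
member 3 (1-3): L=5.0644, (cx,cy)=(0.9987,0.0504)
member 4 (2-3): L=4.7932, (cx,cy)=(0.5725,0.8199)
solve A·x = −loads:
  F[0-1] = +3070.4288 N (tension)
  F[0-2] = +1513.1460 N (tension)
  F[1-2] = -4211.7711 N (compression)
  F[1-3] = +4828.2129 N (tension)
  F[2-3] = -1276.9292 N (compression)
  Rx@0 = -3112.2300 N
  Ry@0 = -2621.1569 N
  Ry@2 = +4611.0669 N

3070.429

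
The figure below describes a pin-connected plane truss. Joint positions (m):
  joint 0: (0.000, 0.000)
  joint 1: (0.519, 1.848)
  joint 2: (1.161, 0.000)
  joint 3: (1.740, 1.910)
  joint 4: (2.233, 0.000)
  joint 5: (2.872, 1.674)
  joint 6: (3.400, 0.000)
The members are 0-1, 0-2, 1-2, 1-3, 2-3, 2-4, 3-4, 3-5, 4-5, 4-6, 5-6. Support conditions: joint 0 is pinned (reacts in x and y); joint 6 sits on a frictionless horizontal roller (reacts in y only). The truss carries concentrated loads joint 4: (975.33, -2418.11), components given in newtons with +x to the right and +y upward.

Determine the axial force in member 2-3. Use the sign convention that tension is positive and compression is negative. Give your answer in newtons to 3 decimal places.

-840.091

N=7 nodes, M=11 members, R=3 reactions → 2N=14, M+R=14
member 0 (0-1): L=1.9195, (cx,cy)=(0.2704,0.9628)
member 1 (0-2): L=1.1610, (cx,cy)=(1.0000,0.0000)
member 2 (1-2): L=1.9563, (cx,cy)=(0.3282,-0.9446)
member 3 (1-3): L=1.2226, (cx,cy)=(0.9987,0.0507)
member 4 (2-3): L=1.9958, (cx,cy)=(0.2901,0.9570)
member 5 (2-4): L=1.0720, (cx,cy)=(1.0000,0.0000)
member 6 (3-4): L=1.9726, (cx,cy)=(0.2499,-0.9683)
member 7 (3-5): L=1.1563, (cx,cy)=(0.9790,-0.2041)
member 8 (4-5): L=1.7918, (cx,cy)=(0.3566,0.9342)
member 9 (4-6): L=1.1670, (cx,cy)=(1.0000,0.0000)
member 10 (5-6): L=1.7553, (cx,cy)=(0.3008,-0.9537)
solve A·x = −loads:
  F[0-1] = -862.0913 N (compression)
  F[0-2] = +1208.4252 N (tension)
  F[1-2] = +851.0953 N (tension)
  F[1-3] = -513.0540 N (compression)
  F[2-3] = -840.0905 N (compression)
  F[2-4] = +1731.4381 N (tension)
  F[3-4] = +1077.9922 N (tension)
  F[3-5] = -1047.5739 N (compression)
  F[4-5] = +1471.0508 N (tension)
  F[4-6] = +500.9153 N (tension)
  F[5-6] = -1665.2540 N (compression)
  Rx@0 = -975.3300 N
  Ry@0 = +829.9807 N
  Ry@6 = +1588.1293 N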